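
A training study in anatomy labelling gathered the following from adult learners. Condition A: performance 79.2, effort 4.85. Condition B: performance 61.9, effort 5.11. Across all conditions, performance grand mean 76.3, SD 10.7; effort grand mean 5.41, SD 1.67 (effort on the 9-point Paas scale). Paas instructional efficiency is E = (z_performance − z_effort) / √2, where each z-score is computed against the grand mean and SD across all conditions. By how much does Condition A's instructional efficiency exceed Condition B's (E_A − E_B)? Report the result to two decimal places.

1.25

Condition A: z_P = (79.2 − 76.3)/10.7 = 0.2710; z_E = (4.85 − 5.41)/1.67 = -0.3353; E_A = (0.2710 − (-0.3353))/√2 = 0.4287.
Condition B: z_P = (61.9 − 76.3)/10.7 = -1.3458; z_E = (5.11 − 5.41)/1.67 = -0.1796; E_B = (-1.3458 − (-0.1796))/√2 = -0.8246.
E_A − E_B = 0.4287 − (-0.8246) = 1.2533 ≈ 1.25.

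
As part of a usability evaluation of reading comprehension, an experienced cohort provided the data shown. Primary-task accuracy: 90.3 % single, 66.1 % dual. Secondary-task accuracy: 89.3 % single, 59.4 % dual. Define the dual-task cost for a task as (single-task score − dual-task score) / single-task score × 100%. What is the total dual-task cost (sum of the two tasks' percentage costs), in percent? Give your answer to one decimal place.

60.3

Primary cost = (90.3 − 66.1) / 90.3 × 100% = 26.7996%.
Secondary cost = (89.3 − 59.4) / 89.3 × 100% = 33.4826%.
Total = 26.7996% + 33.4826% = 60.2822% ≈ 60.3%.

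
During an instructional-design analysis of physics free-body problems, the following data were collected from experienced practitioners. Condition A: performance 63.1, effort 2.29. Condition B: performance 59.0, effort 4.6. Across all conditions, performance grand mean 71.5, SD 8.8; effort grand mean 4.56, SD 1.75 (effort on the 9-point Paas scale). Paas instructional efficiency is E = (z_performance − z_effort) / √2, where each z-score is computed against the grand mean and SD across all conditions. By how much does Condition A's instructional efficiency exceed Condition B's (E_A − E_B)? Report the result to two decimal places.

Condition A: z_P = (63.1 − 71.5)/8.8 = -0.9545; z_E = (2.29 − 4.56)/1.75 = -1.2971; E_A = (-0.9545 − (-1.2971))/√2 = 0.2423.
Condition B: z_P = (59.0 − 71.5)/8.8 = -1.4205; z_E = (4.6 − 4.56)/1.75 = 0.0229; E_B = (-1.4205 − 0.0229)/√2 = -1.0206.
E_A − E_B = 0.2423 − (-1.0206) = 1.2629 ≈ 1.26.

1.26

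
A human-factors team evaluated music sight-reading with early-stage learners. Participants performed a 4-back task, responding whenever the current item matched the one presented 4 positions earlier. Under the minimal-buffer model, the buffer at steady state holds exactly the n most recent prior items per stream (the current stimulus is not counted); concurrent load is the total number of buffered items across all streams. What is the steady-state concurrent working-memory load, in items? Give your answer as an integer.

The buffer holds the 4 most recent prior items.
Steady-state concurrent load = 4 items.

4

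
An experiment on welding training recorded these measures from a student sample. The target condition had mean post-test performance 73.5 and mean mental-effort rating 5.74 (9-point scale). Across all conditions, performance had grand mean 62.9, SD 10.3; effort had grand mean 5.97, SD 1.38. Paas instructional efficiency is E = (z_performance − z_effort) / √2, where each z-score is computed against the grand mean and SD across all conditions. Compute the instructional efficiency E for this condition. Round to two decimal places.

z_performance = (73.5 − 62.9) / 10.3 = 10.6000 / 10.3 = 1.0291.
z_effort = (5.74 − 5.97) / 1.38 = -0.2300 / 1.38 = -0.1667.
z_P − z_E = 1.0291 − (-0.1667) = 1.1958.
E = 1.1958 / √2 = 1.1958 / 1.41421 = 0.8456 ≈ 0.85.

0.85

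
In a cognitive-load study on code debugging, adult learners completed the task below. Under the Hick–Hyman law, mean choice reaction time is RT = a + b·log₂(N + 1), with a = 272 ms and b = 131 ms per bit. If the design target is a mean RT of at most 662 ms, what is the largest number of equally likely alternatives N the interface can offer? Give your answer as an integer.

Set 272 + 131·log₂(N + 1) ≤ 662.
log₂(N + 1) ≤ (662 − 272) / 131 = 2.9771.
N + 1 ≤ 2^2.9771 = 7.8740.
N ≤ 6.8740, so the largest integer N is 6.

6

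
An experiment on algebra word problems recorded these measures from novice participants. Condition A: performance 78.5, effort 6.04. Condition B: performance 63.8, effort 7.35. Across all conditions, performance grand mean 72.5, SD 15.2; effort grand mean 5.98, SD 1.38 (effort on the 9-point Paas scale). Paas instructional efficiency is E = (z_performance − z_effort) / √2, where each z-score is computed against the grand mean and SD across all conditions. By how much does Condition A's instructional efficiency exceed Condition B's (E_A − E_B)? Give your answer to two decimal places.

1.36

Condition A: z_P = (78.5 − 72.5)/15.2 = 0.3947; z_E = (6.04 − 5.98)/1.38 = 0.0435; E_A = (0.3947 − 0.0435)/√2 = 0.2483.
Condition B: z_P = (63.8 − 72.5)/15.2 = -0.5724; z_E = (7.35 − 5.98)/1.38 = 0.9928; E_B = (-0.5724 − 0.9928)/√2 = -1.1068.
E_A − E_B = 0.2483 − (-1.1068) = 1.3551 ≈ 1.36.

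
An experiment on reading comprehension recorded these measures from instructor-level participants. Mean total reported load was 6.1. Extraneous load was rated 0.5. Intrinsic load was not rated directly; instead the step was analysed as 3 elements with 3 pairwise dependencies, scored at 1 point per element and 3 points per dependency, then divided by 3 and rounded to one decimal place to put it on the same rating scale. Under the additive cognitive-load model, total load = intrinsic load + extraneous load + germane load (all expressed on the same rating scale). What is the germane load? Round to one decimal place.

Intrinsic (element-interactivity): (3 × 1 + 3 × 3) / 3 = 12 / 3 = 4.0000 → 4.0.
germane load = total − intrinsic − extraneous
             = 6.1 − 4.0 − 0.5 = 1.6.

1.6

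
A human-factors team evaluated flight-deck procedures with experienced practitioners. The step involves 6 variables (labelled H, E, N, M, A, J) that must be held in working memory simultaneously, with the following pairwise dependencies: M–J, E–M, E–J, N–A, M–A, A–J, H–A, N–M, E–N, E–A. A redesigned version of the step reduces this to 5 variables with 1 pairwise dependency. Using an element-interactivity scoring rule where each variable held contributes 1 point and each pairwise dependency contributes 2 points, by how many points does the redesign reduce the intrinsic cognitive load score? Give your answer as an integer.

Original: 6 × 1 + 10 × 2 = 6 + 20 = 26.
Redesigned: 5 × 1 + 1 × 2 = 5 + 2 = 7.
Reduction = 26 − 7 = 19.

19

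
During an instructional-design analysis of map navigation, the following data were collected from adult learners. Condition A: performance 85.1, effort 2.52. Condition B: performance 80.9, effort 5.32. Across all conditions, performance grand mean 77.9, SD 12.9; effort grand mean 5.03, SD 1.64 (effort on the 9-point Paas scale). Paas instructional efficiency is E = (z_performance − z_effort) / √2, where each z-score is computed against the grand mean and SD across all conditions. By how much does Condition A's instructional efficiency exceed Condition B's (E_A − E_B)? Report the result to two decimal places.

Condition A: z_P = (85.1 − 77.9)/12.9 = 0.5581; z_E = (2.52 − 5.03)/1.64 = -1.5305; E_A = (0.5581 − (-1.5305))/√2 = 1.4769.
Condition B: z_P = (80.9 − 77.9)/12.9 = 0.2326; z_E = (5.32 − 5.03)/1.64 = 0.1768; E_B = (0.2326 − 0.1768)/√2 = 0.0395.
E_A − E_B = 1.4769 − 0.0395 = 1.4374 ≈ 1.44.

1.44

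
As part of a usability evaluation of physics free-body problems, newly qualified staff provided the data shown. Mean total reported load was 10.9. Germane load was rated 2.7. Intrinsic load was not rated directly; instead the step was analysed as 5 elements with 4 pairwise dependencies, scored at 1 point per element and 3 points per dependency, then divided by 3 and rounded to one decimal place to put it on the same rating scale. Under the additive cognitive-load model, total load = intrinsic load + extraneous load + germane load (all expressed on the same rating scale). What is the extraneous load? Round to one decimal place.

Intrinsic (element-interactivity): (5 × 1 + 4 × 3) / 3 = 17 / 3 = 5.6667 → 5.7.
extraneous load = total − intrinsic − germane
             = 10.9 − 5.7 − 2.7 = 2.5.

2.5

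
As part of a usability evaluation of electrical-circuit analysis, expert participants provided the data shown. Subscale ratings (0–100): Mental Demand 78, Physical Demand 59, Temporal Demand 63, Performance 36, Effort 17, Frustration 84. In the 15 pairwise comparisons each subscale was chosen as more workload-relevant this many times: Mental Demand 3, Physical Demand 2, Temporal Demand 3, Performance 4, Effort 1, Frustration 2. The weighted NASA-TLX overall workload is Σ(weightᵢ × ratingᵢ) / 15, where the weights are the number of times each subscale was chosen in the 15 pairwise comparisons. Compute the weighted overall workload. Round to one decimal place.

58.0

The tallies are the weights (they sum to 15).
Weighted sum = 3·78 + 2·59 + 3·63 + 4·36 + 1·17 + 2·84
            = 234 + 118 + 189 + 144 + 17 + 168 = 870.
Overall workload = 870 / 15 = 58.0000 ≈ 58.0.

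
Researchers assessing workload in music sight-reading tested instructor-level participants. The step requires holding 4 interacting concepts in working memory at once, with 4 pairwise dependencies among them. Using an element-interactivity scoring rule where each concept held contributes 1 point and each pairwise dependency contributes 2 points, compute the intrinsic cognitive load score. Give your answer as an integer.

12

Element contribution: 4 × 1 = 4.
Interaction contribution: 4 × 2 = 8.
Intrinsic load = 4 + 8 = 12.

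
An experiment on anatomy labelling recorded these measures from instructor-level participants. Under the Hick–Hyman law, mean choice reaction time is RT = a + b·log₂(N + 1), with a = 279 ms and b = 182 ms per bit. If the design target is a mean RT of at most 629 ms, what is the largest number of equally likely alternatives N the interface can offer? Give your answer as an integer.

Set 279 + 182·log₂(N + 1) ≤ 629.
log₂(N + 1) ≤ (629 − 279) / 182 = 1.9231.
N + 1 ≤ 2^1.9231 = 3.7924.
N ≤ 2.7924, so the largest integer N is 2.

2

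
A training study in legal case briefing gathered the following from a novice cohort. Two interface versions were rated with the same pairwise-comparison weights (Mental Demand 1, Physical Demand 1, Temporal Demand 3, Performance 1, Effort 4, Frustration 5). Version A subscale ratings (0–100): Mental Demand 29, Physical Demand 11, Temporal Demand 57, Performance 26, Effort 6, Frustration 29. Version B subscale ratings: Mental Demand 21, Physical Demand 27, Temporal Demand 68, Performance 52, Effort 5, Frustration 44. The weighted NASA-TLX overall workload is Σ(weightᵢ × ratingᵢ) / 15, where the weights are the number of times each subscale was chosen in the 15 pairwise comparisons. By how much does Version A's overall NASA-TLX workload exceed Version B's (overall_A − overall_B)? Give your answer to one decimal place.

-9.2

Version A weighted sum = 1·29 + 1·11 + 3·57 + 1·26 + 4·6 + 5·29 = 29 + 11 + 171 + 26 + 24 + 145 = 406; overall_A = 406/15 = 27.0667.
Version B weighted sum = 1·21 + 1·27 + 3·68 + 1·52 + 4·5 + 5·44 = 21 + 27 + 204 + 52 + 20 + 220 = 544; overall_B = 544/15 = 36.2667.
Difference = 27.0667 − 36.2667 = -9.2000 ≈ -9.2.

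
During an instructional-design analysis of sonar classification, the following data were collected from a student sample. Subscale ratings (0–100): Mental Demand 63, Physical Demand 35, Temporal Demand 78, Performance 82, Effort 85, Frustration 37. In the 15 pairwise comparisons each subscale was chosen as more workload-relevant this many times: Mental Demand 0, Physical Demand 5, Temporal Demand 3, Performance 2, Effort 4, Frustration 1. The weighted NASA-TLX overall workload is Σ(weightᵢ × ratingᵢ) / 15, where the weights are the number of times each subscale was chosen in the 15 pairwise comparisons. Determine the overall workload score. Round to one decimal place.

The tallies are the weights (they sum to 15).
Weighted sum = 0·63 + 5·35 + 3·78 + 2·82 + 4·85 + 1·37
            = 0 + 175 + 234 + 164 + 340 + 37 = 950.
Overall workload = 950 / 15 = 63.3333 ≈ 63.3.

63.3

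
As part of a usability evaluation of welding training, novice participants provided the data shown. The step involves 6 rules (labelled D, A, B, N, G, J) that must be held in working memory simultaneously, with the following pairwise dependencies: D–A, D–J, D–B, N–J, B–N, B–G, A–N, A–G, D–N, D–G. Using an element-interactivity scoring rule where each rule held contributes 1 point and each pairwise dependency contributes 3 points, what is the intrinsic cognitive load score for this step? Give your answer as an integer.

Count of rules held simultaneously: 6.
Count of pairwise dependencies listed: 10.
Element contribution: 6 × 1 = 6.
Interaction contribution: 10 × 3 = 30.
Intrinsic load = 6 + 30 = 36.

36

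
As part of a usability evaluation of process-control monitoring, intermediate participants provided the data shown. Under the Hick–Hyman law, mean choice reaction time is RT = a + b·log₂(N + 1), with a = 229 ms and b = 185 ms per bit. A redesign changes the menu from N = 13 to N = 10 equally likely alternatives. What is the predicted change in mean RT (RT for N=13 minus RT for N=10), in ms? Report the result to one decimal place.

64.4

RT(13) = 229 + 185·log₂(14) = 229 + 185·3.8074 = 933.3690 ms.
RT(10) = 229 + 185·log₂(11) = 229 + 185·3.4594 = 868.9890 ms.
Difference = 933.3690 − 868.9890 = 64.3800 ≈ 64.4 ms.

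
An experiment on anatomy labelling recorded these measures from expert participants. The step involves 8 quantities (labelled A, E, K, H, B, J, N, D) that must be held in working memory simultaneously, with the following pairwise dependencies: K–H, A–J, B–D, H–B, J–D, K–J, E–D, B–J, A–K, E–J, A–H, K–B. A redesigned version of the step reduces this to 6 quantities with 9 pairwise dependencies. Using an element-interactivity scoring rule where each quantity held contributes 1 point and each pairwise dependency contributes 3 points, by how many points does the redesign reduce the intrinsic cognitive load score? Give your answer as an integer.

11

Original: 8 × 1 + 12 × 3 = 8 + 36 = 44.
Redesigned: 6 × 1 + 9 × 3 = 6 + 27 = 33.
Reduction = 44 − 33 = 11.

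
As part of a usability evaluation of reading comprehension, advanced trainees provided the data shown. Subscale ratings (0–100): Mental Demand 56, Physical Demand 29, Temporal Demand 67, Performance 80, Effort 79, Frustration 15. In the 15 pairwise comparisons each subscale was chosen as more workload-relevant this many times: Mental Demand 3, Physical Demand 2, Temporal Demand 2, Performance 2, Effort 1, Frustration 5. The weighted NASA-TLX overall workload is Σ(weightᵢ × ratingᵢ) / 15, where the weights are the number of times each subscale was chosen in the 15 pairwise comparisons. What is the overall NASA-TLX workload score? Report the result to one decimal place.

The tallies are the weights (they sum to 15).
Weighted sum = 3·56 + 2·29 + 2·67 + 2·80 + 1·79 + 5·15
            = 168 + 58 + 134 + 160 + 79 + 75 = 674.
Overall workload = 674 / 15 = 44.9333 ≈ 44.9.

44.9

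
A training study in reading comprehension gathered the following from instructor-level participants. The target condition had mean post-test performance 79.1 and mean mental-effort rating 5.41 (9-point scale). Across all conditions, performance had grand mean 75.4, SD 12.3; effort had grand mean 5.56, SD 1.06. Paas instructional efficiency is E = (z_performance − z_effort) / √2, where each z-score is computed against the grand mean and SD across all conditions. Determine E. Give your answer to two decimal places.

0.31

z_performance = (79.1 − 75.4) / 12.3 = 3.7000 / 12.3 = 0.3008.
z_effort = (5.41 − 5.56) / 1.06 = -0.1500 / 1.06 = -0.1415.
z_P − z_E = 0.3008 − (-0.1415) = 0.4423.
E = 0.4423 / √2 = 0.4423 / 1.41421 = 0.3128 ≈ 0.31.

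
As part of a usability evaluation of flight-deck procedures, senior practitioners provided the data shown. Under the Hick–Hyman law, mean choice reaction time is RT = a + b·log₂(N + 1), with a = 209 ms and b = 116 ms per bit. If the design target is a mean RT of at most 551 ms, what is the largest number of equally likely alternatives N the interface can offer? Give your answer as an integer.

Set 209 + 116·log₂(N + 1) ≤ 551.
log₂(N + 1) ≤ (551 − 209) / 116 = 2.9483.
N + 1 ≤ 2^2.9483 = 7.7184.
N ≤ 6.7184, so the largest integer N is 6.

6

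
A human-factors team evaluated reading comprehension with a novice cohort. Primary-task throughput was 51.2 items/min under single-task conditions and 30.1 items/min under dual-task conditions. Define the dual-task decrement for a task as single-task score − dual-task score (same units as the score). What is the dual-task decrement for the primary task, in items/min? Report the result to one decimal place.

Decrement = 51.2 − 30.1 = 21.1000 items/min ≈ 21.1 items/min.

21.1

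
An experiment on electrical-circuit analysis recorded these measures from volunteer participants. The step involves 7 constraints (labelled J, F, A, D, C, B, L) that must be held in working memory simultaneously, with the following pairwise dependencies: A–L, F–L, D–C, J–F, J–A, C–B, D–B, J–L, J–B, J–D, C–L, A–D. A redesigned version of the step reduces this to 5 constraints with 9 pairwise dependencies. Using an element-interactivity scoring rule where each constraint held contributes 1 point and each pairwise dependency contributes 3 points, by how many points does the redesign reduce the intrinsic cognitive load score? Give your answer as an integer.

Original: 7 × 1 + 12 × 3 = 7 + 36 = 43.
Redesigned: 5 × 1 + 9 × 3 = 5 + 27 = 32.
Reduction = 43 − 32 = 11.

11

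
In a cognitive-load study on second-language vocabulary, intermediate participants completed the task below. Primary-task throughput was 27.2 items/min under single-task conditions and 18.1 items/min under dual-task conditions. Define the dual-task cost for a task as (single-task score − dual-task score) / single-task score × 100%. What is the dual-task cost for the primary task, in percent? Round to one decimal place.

Cost = (27.2 − 18.1) / 27.2 × 100%
     = 9.1000 / 27.2 × 100% = 33.4559%.
≈ 33.5%.

33.5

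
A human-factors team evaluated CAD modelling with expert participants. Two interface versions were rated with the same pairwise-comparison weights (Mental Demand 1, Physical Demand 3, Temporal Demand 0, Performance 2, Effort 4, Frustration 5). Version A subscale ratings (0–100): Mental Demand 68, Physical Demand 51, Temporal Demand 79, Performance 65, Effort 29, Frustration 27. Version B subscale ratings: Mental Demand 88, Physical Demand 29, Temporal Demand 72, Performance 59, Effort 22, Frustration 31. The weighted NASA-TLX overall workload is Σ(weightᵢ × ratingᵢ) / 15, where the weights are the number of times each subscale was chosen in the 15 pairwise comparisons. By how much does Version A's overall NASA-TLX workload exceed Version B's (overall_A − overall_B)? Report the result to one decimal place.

Version A weighted sum = 1·68 + 3·51 + 0·79 + 2·65 + 4·29 + 5·27 = 68 + 153 + 0 + 130 + 116 + 135 = 602; overall_A = 602/15 = 40.1333.
Version B weighted sum = 1·88 + 3·29 + 0·72 + 2·59 + 4·22 + 5·31 = 88 + 87 + 0 + 118 + 88 + 155 = 536; overall_B = 536/15 = 35.7333.
Difference = 40.1333 − 35.7333 = 4.4000 ≈ 4.4.

4.4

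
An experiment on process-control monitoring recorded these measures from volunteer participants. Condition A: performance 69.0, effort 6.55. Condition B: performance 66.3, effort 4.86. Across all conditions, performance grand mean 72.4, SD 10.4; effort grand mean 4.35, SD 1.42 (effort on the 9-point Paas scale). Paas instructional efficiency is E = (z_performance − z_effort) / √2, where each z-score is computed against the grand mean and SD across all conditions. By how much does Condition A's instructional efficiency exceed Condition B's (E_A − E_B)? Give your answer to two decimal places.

-0.66

Condition A: z_P = (69.0 − 72.4)/10.4 = -0.3269; z_E = (6.55 − 4.35)/1.42 = 1.5493; E_A = (-0.3269 − 1.5493)/√2 = -1.3267.
Condition B: z_P = (66.3 − 72.4)/10.4 = -0.5865; z_E = (4.86 − 4.35)/1.42 = 0.3592; E_B = (-0.5865 − 0.3592)/√2 = -0.6687.
E_A − E_B = -1.3267 − (-0.6687) = -0.6580 ≈ -0.66.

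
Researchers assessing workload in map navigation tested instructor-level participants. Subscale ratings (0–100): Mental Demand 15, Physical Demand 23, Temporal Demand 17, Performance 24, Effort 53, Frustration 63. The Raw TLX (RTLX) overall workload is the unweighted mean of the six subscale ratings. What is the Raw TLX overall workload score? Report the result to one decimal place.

Sum of ratings = 15 + 23 + 17 + 24 + 53 + 63 = 195.
RTLX = 195 / 6 = 32.5000 ≈ 32.5.

32.5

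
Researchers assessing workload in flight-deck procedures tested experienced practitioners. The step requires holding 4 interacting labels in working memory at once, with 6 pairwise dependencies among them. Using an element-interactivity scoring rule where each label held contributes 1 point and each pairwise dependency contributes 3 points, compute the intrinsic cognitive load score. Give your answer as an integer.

Element contribution: 4 × 1 = 4.
Interaction contribution: 6 × 3 = 18.
Intrinsic load = 4 + 18 = 22.

22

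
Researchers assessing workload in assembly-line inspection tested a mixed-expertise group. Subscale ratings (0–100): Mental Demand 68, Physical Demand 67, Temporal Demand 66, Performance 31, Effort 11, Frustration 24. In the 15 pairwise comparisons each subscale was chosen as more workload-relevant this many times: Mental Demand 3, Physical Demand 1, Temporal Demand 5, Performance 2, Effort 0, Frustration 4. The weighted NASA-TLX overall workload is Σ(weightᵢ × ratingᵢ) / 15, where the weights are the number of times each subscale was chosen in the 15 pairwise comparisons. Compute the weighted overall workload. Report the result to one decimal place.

50.6

The tallies are the weights (they sum to 15).
Weighted sum = 3·68 + 1·67 + 5·66 + 2·31 + 0·11 + 4·24
            = 204 + 67 + 330 + 62 + 0 + 96 = 759.
Overall workload = 759 / 15 = 50.6000 ≈ 50.6.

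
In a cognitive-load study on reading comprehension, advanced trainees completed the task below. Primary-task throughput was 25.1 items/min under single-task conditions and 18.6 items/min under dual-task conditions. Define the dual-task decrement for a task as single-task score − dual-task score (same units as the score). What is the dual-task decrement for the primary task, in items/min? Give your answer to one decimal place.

6.5

Decrement = 25.1 − 18.6 = 6.5000 items/min ≈ 6.5 items/min.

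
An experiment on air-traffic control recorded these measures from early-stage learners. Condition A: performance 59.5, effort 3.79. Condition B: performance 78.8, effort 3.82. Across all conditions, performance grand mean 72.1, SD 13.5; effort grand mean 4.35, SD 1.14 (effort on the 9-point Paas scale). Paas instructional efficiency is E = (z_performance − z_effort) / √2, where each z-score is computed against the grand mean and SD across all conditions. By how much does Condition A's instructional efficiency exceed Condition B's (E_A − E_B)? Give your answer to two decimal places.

-0.99

Condition A: z_P = (59.5 − 72.1)/13.5 = -0.9333; z_E = (3.79 − 4.35)/1.14 = -0.4912; E_A = (-0.9333 − (-0.4912))/√2 = -0.3126.
Condition B: z_P = (78.8 − 72.1)/13.5 = 0.4963; z_E = (3.82 − 4.35)/1.14 = -0.4649; E_B = (0.4963 − (-0.4649))/√2 = 0.6797.
E_A − E_B = -0.3126 − 0.6797 = -0.9923 ≈ -0.99.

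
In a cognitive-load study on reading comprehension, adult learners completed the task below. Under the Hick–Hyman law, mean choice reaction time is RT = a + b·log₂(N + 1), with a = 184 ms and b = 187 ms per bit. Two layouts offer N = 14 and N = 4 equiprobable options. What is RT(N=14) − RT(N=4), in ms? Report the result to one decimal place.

296.4

RT(14) = 184 + 187·log₂(15) = 184 + 187·3.9069 = 914.5903 ms.
RT(4) = 184 + 187·log₂(5) = 184 + 187·2.3219 = 618.1953 ms.
Difference = 914.5903 − 618.1953 = 296.3950 ≈ 296.4 ms.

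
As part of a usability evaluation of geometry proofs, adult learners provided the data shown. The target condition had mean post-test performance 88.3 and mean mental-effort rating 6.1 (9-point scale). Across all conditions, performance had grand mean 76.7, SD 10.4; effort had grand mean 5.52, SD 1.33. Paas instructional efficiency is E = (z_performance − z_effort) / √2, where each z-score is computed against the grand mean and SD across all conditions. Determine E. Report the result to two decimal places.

z_performance = (88.3 − 76.7) / 10.4 = 11.6000 / 10.4 = 1.1154.
z_effort = (6.1 − 5.52) / 1.33 = 0.5800 / 1.33 = 0.4361.
z_P − z_E = 1.1154 − 0.4361 = 0.6793.
E = 0.6793 / √2 = 0.6793 / 1.41421 = 0.4803 ≈ 0.48.

0.48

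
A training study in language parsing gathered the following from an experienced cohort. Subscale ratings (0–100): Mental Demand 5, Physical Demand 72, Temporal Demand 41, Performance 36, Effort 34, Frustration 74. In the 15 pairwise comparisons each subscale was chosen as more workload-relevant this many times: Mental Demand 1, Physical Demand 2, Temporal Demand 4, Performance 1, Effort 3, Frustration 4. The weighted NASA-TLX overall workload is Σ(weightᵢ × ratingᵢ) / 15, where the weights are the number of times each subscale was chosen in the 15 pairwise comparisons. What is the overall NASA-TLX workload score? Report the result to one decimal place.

The tallies are the weights (they sum to 15).
Weighted sum = 1·5 + 2·72 + 4·41 + 1·36 + 3·34 + 4·74
            = 5 + 144 + 164 + 36 + 102 + 296 = 747.
Overall workload = 747 / 15 = 49.8000 ≈ 49.8.

49.8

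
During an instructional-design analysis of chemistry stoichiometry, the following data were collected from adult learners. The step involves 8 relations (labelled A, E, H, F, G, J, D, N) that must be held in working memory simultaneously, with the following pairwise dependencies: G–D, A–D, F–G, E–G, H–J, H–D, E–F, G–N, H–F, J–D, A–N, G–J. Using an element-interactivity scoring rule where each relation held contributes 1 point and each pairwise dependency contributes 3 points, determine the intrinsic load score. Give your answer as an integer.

44

Count of relations held simultaneously: 8.
Count of pairwise dependencies listed: 12.
Element contribution: 8 × 1 = 8.
Interaction contribution: 12 × 3 = 36.
Intrinsic load = 8 + 36 = 44.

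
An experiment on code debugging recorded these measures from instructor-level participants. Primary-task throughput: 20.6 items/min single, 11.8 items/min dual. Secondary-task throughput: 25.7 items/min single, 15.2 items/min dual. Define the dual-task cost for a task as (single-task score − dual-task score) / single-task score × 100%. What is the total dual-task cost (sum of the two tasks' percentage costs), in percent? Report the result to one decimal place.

83.6

Primary cost = (20.6 − 11.8) / 20.6 × 100% = 42.7184%.
Secondary cost = (25.7 − 15.2) / 25.7 × 100% = 40.8560%.
Total = 42.7184% + 40.8560% = 83.5744% ≈ 83.6%.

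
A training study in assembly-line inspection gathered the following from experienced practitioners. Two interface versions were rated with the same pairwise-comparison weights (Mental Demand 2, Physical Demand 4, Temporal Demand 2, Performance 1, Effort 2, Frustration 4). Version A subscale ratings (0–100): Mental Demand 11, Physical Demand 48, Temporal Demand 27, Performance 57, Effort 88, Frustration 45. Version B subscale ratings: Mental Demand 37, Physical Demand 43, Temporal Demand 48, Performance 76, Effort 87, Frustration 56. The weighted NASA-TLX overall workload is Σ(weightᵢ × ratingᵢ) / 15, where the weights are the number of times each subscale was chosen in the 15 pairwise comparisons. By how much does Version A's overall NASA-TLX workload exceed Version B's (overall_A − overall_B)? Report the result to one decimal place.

Version A weighted sum = 2·11 + 4·48 + 2·27 + 1·57 + 2·88 + 4·45 = 22 + 192 + 54 + 57 + 176 + 180 = 681; overall_A = 681/15 = 45.4000.
Version B weighted sum = 2·37 + 4·43 + 2·48 + 1·76 + 2·87 + 4·56 = 74 + 172 + 96 + 76 + 174 + 224 = 816; overall_B = 816/15 = 54.4000.
Difference = 45.4000 − 54.4000 = -9.0000 ≈ -9.0.

-9.0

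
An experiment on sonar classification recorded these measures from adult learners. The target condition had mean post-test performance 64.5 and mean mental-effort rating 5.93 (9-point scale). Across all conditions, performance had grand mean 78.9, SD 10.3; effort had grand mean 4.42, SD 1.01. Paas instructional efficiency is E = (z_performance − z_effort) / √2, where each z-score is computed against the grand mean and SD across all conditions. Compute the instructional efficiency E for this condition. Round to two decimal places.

-2.05

z_performance = (64.5 − 78.9) / 10.3 = -14.4000 / 10.3 = -1.3981.
z_effort = (5.93 − 4.42) / 1.01 = 1.5100 / 1.01 = 1.4950.
z_P − z_E = -1.3981 − 1.4950 = -2.8931.
E = -2.8931 / √2 = -2.8931 / 1.41421 = -2.0457 ≈ -2.05.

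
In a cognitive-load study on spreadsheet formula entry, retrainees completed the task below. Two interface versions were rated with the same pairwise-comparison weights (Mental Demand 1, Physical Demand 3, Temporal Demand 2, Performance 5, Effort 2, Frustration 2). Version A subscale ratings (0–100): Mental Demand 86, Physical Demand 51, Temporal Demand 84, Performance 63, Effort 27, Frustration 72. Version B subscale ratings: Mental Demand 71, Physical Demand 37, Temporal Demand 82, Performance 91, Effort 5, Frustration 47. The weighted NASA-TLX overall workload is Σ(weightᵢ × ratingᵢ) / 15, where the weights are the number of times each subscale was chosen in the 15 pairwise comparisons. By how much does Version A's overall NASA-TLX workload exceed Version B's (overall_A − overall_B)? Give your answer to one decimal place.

Version A weighted sum = 1·86 + 3·51 + 2·84 + 5·63 + 2·27 + 2·72 = 86 + 153 + 168 + 315 + 54 + 144 = 920; overall_A = 920/15 = 61.3333.
Version B weighted sum = 1·71 + 3·37 + 2·82 + 5·91 + 2·5 + 2·47 = 71 + 111 + 164 + 455 + 10 + 94 = 905; overall_B = 905/15 = 60.3333.
Difference = 61.3333 − 60.3333 = 1.0000 ≈ 1.0.

1.0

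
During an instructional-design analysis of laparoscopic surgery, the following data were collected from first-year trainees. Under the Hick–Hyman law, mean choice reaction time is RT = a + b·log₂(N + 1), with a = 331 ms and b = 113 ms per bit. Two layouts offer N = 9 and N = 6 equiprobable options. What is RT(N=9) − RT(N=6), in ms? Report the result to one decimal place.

58.1

RT(9) = 331 + 113·log₂(10) = 331 + 113·3.3219 = 706.3747 ms.
RT(6) = 331 + 113·log₂(7) = 331 + 113·2.8074 = 648.2362 ms.
Difference = 706.3747 − 648.2362 = 58.1385 ≈ 58.1 ms.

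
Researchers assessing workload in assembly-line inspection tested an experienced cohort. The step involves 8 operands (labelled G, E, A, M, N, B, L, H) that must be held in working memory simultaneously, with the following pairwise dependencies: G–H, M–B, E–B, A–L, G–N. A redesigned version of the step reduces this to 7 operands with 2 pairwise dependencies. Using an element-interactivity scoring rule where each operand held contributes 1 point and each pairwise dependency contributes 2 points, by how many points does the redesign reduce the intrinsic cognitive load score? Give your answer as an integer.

Original: 8 × 1 + 5 × 2 = 8 + 10 = 18.
Redesigned: 7 × 1 + 2 × 2 = 7 + 4 = 11.
Reduction = 18 − 11 = 7.

7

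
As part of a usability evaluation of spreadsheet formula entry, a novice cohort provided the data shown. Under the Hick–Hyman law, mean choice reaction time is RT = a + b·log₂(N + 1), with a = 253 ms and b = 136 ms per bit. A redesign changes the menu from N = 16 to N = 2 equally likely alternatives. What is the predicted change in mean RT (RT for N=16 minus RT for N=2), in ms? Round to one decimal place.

340.3

RT(16) = 253 + 136·log₂(17) = 253 + 136·4.0875 = 808.9000 ms.
RT(2) = 253 + 136·log₂(3) = 253 + 136·1.5850 = 468.5600 ms.
Difference = 808.9000 − 468.5600 = 340.3400 ≈ 340.3 ms.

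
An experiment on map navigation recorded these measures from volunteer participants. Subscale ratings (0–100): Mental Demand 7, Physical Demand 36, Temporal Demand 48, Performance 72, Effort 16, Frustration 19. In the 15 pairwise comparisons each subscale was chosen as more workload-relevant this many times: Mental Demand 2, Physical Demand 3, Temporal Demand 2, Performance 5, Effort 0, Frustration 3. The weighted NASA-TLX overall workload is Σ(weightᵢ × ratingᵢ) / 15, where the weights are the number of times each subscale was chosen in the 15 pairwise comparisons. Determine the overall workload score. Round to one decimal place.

42.3

The tallies are the weights (they sum to 15).
Weighted sum = 2·7 + 3·36 + 2·48 + 5·72 + 0·16 + 3·19
            = 14 + 108 + 96 + 360 + 0 + 57 = 635.
Overall workload = 635 / 15 = 42.3333 ≈ 42.3.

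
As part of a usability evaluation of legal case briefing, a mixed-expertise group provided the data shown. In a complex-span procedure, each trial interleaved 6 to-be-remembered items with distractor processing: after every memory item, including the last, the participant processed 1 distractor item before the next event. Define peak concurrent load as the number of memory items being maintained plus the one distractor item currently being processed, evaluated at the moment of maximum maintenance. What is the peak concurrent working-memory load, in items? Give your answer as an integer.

Maintenance is greatest during the distractor(s) after memory item 6: all 6 memory items are being held.
One distractor item is concurrently being processed.
Peak concurrent load = 6 + 1 = 7 items.

7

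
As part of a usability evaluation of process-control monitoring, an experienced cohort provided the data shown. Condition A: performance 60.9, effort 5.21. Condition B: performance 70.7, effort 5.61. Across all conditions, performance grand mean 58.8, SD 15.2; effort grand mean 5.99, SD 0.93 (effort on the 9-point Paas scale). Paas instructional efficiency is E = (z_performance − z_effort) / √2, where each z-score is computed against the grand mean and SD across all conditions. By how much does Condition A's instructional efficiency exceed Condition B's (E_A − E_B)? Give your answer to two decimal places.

-0.15

Condition A: z_P = (60.9 − 58.8)/15.2 = 0.1382; z_E = (5.21 − 5.99)/0.93 = -0.8387; E_A = (0.1382 − (-0.8387))/√2 = 0.6908.
Condition B: z_P = (70.7 − 58.8)/15.2 = 0.7829; z_E = (5.61 − 5.99)/0.93 = -0.4086; E_B = (0.7829 − (-0.4086))/√2 = 0.8425.
E_A − E_B = 0.6908 − 0.8425 = -0.1517 ≈ -0.15.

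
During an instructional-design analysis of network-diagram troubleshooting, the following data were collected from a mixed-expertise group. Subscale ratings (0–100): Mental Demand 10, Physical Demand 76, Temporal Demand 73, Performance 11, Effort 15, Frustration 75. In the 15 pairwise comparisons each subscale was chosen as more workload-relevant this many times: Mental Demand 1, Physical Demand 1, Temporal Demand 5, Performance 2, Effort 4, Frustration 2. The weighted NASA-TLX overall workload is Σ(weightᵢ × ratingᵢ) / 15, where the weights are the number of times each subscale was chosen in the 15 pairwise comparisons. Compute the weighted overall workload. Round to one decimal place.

The tallies are the weights (they sum to 15).
Weighted sum = 1·10 + 1·76 + 5·73 + 2·11 + 4·15 + 2·75
            = 10 + 76 + 365 + 22 + 60 + 150 = 683.
Overall workload = 683 / 15 = 45.5333 ≈ 45.5.

45.5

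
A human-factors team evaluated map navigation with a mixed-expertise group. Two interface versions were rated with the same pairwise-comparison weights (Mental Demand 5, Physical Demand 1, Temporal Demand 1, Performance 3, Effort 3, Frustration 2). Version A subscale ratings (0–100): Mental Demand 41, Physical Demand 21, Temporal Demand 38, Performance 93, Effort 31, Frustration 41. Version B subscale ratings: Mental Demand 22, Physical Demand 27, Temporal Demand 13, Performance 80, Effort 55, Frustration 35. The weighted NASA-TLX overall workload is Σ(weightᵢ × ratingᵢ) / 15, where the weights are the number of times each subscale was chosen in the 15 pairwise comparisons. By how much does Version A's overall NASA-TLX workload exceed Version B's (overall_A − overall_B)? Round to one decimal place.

Version A weighted sum = 5·41 + 1·21 + 1·38 + 3·93 + 3·31 + 2·41 = 205 + 21 + 38 + 279 + 93 + 82 = 718; overall_A = 718/15 = 47.8667.
Version B weighted sum = 5·22 + 1·27 + 1·13 + 3·80 + 3·55 + 2·35 = 110 + 27 + 13 + 240 + 165 + 70 = 625; overall_B = 625/15 = 41.6667.
Difference = 47.8667 − 41.6667 = 6.2000 ≈ 6.2.

6.2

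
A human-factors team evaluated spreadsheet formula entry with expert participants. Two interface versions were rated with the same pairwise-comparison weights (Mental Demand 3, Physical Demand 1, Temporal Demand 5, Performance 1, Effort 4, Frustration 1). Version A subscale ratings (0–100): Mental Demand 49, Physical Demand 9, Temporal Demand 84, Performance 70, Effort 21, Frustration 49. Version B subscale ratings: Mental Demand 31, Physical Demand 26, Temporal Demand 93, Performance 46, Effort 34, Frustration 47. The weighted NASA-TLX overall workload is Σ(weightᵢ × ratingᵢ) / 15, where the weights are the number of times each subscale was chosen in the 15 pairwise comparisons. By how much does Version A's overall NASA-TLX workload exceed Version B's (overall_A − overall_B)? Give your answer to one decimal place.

-2.3

Version A weighted sum = 3·49 + 1·9 + 5·84 + 1·70 + 4·21 + 1·49 = 147 + 9 + 420 + 70 + 84 + 49 = 779; overall_A = 779/15 = 51.9333.
Version B weighted sum = 3·31 + 1·26 + 5·93 + 1·46 + 4·34 + 1·47 = 93 + 26 + 465 + 46 + 136 + 47 = 813; overall_B = 813/15 = 54.2000.
Difference = 51.9333 − 54.2000 = -2.2667 ≈ -2.3.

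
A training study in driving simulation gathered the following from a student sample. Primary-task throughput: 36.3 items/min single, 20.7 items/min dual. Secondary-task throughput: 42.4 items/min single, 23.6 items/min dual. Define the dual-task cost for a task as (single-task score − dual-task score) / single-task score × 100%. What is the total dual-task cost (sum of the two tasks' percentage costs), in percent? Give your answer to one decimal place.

Primary cost = (36.3 − 20.7) / 36.3 × 100% = 42.9752%.
Secondary cost = (42.4 − 23.6) / 42.4 × 100% = 44.3396%.
Total = 42.9752% + 44.3396% = 87.3148% ≈ 87.3%.

87.3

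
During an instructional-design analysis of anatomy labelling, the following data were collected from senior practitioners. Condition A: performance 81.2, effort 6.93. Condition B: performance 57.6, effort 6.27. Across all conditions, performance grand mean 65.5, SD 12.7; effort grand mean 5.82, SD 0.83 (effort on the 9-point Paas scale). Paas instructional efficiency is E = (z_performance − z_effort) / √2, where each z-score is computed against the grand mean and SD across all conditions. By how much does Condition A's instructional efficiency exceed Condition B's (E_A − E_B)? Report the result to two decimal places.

0.75

Condition A: z_P = (81.2 − 65.5)/12.7 = 1.2362; z_E = (6.93 − 5.82)/0.83 = 1.3373; E_A = (1.2362 − 1.3373)/√2 = -0.0715.
Condition B: z_P = (57.6 − 65.5)/12.7 = -0.6220; z_E = (6.27 − 5.82)/0.83 = 0.5422; E_B = (-0.6220 − 0.5422)/√2 = -0.8232.
E_A − E_B = -0.0715 − (-0.8232) = 0.7517 ≈ 0.75.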